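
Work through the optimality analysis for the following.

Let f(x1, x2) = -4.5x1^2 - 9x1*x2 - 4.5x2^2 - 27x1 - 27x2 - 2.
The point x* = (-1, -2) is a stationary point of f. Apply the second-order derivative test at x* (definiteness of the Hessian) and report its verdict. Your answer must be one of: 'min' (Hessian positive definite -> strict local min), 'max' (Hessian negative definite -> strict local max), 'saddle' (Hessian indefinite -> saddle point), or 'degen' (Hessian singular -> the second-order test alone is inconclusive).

Compute the Hessian H = grad^2 f:
  H = [[-9, -9], [-9, -9]]
Verify stationarity: grad f(x*) = H x* + g = (0, 0).
Eigenvalues of H: -18, 0.
H has a zero eigenvalue (singular; negative semidefinite but not definite), so H is neither positive definite, negative definite, nor indefinite. The second-order test alone is inconclusive -> degen.
(Indeed, f is constant along the null direction of H through x*, so x* is not a strict local extremum.)

degen


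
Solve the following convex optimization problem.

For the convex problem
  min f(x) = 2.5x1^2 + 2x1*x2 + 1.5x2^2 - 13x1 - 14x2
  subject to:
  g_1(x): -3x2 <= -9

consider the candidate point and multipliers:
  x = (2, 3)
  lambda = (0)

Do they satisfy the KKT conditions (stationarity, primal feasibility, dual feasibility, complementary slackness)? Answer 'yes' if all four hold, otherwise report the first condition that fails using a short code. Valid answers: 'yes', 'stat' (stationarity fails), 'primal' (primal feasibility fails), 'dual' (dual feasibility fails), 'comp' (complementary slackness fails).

Gradient of f: grad f(x) = Q x + c = (3, -1)
Constraint values g_i(x) = a_i^T x - b_i:
  g_1((2, 3)) = 0
Stationarity residual: grad f(x) + sum_i lambda_i a_i = (3, -1)
  -> stationarity FAILS
Primal feasibility (all g_i <= 0): OK
Dual feasibility (all lambda_i >= 0): OK
Complementary slackness (lambda_i * g_i(x) = 0 for all i): OK

Verdict: the first failing condition is stationarity -> stat.

stat


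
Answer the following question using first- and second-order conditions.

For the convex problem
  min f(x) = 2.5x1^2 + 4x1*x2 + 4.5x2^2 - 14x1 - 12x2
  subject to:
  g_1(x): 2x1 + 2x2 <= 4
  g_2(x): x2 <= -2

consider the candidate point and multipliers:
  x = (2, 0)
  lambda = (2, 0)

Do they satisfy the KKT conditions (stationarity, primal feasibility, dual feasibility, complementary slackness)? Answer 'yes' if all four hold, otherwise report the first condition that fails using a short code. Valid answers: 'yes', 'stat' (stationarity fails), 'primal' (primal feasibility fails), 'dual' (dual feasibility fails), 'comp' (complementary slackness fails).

Gradient of f: grad f(x) = Q x + c = (-4, -4)
Constraint values g_i(x) = a_i^T x - b_i:
  g_1((2, 0)) = 0
  g_2((2, 0)) = 2
Stationarity residual: grad f(x) + sum_i lambda_i a_i = (0, 0)
  -> stationarity OK
Primal feasibility (all g_i <= 0): FAILS
Dual feasibility (all lambda_i >= 0): OK
Complementary slackness (lambda_i * g_i(x) = 0 for all i): OK

Verdict: the first failing condition is primal_feasibility -> primal.

primal


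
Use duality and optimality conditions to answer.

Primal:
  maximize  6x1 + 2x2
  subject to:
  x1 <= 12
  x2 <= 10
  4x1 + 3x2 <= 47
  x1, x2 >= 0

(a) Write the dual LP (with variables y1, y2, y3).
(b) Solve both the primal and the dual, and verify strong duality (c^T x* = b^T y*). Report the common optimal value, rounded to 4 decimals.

The standard primal-dual pair for 'max c^T x s.t. A x <= b, x >= 0' is:
  Dual:  min b^T y  s.t.  A^T y >= c,  y >= 0.

So the dual LP is:
  minimize  12y1 + 10y2 + 47y3
  subject to:
    y1 + 4y3 >= 6
    y2 + 3y3 >= 2
    y1, y2, y3 >= 0

Solving the primal: x* = (11.75, 0).
  primal value c^T x* = 70.5.
Solving the dual: y* = (0, 0, 1.5).
  dual value b^T y* = 70.5.
Strong duality: c^T x* = b^T y*. Confirmed.

70.5


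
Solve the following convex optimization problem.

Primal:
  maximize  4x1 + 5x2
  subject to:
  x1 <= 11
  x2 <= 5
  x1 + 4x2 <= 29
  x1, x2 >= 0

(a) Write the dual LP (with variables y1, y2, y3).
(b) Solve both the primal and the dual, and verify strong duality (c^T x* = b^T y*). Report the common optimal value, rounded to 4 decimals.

The standard primal-dual pair for 'max c^T x s.t. A x <= b, x >= 0' is:
  Dual:  min b^T y  s.t.  A^T y >= c,  y >= 0.

So the dual LP is:
  minimize  11y1 + 5y2 + 29y3
  subject to:
    y1 + y3 >= 4
    y2 + 4y3 >= 5
    y1, y2, y3 >= 0

Solving the primal: x* = (11, 4.5).
  primal value c^T x* = 66.5.
Solving the dual: y* = (2.75, 0, 1.25).
  dual value b^T y* = 66.5.
Strong duality: c^T x* = b^T y*. Confirmed.

66.5


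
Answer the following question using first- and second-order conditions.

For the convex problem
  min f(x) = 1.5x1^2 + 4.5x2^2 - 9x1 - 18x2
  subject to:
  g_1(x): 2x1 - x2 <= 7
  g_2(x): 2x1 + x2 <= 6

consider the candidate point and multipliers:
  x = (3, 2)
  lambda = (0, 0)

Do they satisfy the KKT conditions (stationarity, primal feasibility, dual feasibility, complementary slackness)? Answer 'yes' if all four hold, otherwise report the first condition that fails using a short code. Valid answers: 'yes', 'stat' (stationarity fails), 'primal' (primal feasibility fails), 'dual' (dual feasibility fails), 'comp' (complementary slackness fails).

Gradient of f: grad f(x) = Q x + c = (0, 0)
Constraint values g_i(x) = a_i^T x - b_i:
  g_1((3, 2)) = -3
  g_2((3, 2)) = 2
Stationarity residual: grad f(x) + sum_i lambda_i a_i = (0, 0)
  -> stationarity OK
Primal feasibility (all g_i <= 0): FAILS
Dual feasibility (all lambda_i >= 0): OK
Complementary slackness (lambda_i * g_i(x) = 0 for all i): OK

Verdict: the first failing condition is primal_feasibility -> primal.

primal


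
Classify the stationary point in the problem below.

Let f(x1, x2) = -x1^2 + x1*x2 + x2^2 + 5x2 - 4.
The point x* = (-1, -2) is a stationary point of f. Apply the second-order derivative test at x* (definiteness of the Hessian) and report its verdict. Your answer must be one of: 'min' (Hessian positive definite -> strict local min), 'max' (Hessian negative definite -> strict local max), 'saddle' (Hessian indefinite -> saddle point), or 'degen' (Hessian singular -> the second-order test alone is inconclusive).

Compute the Hessian H = grad^2 f:
  H = [[-2, 1], [1, 2]]
Verify stationarity: grad f(x*) = H x* + g = (0, 0).
Eigenvalues of H: -2.2361, 2.2361.
Eigenvalues have mixed signs, so H is indefinite -> x* is a saddle point.

saddle


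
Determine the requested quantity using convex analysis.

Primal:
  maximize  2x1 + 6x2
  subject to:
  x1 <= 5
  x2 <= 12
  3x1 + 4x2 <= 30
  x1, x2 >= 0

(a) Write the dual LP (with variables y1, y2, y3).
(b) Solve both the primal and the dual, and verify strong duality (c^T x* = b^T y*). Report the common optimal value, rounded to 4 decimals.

The standard primal-dual pair for 'max c^T x s.t. A x <= b, x >= 0' is:
  Dual:  min b^T y  s.t.  A^T y >= c,  y >= 0.

So the dual LP is:
  minimize  5y1 + 12y2 + 30y3
  subject to:
    y1 + 3y3 >= 2
    y2 + 4y3 >= 6
    y1, y2, y3 >= 0

Solving the primal: x* = (0, 7.5).
  primal value c^T x* = 45.
Solving the dual: y* = (0, 0, 1.5).
  dual value b^T y* = 45.
Strong duality: c^T x* = b^T y*. Confirmed.

45


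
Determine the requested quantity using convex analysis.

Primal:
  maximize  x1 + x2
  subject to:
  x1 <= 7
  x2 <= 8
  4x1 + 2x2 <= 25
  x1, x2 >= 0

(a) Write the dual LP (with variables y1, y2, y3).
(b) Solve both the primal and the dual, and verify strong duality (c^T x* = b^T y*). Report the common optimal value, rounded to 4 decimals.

The standard primal-dual pair for 'max c^T x s.t. A x <= b, x >= 0' is:
  Dual:  min b^T y  s.t.  A^T y >= c,  y >= 0.

So the dual LP is:
  minimize  7y1 + 8y2 + 25y3
  subject to:
    y1 + 4y3 >= 1
    y2 + 2y3 >= 1
    y1, y2, y3 >= 0

Solving the primal: x* = (2.25, 8).
  primal value c^T x* = 10.25.
Solving the dual: y* = (0, 0.5, 0.25).
  dual value b^T y* = 10.25.
Strong duality: c^T x* = b^T y*. Confirmed.

10.25


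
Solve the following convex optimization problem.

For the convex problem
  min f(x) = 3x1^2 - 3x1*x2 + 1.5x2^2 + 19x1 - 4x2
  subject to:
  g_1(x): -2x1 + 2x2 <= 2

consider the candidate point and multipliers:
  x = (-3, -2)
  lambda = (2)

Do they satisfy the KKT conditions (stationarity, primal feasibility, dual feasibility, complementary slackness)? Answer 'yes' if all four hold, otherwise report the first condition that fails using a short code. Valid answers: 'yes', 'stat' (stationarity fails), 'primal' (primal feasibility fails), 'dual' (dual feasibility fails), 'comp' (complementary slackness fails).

Gradient of f: grad f(x) = Q x + c = (7, -1)
Constraint values g_i(x) = a_i^T x - b_i:
  g_1((-3, -2)) = 0
Stationarity residual: grad f(x) + sum_i lambda_i a_i = (3, 3)
  -> stationarity FAILS
Primal feasibility (all g_i <= 0): OK
Dual feasibility (all lambda_i >= 0): OK
Complementary slackness (lambda_i * g_i(x) = 0 for all i): OK

Verdict: the first failing condition is stationarity -> stat.

stat


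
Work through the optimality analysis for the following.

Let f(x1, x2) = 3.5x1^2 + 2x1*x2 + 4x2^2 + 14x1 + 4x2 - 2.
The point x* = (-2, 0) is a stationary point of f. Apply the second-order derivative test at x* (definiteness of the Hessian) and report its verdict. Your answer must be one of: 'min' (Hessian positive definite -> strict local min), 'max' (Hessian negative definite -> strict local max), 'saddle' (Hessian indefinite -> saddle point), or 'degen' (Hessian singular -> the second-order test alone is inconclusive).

Compute the Hessian H = grad^2 f:
  H = [[7, 2], [2, 8]]
Verify stationarity: grad f(x*) = H x* + g = (0, 0).
Eigenvalues of H: 5.4384, 9.5616.
Both eigenvalues > 0, so H is positive definite -> x* is a strict local min.

min


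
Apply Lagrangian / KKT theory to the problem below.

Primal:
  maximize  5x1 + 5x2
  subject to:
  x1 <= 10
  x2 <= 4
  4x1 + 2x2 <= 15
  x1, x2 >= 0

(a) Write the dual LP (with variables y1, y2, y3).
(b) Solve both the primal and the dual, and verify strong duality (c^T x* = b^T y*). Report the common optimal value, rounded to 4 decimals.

The standard primal-dual pair for 'max c^T x s.t. A x <= b, x >= 0' is:
  Dual:  min b^T y  s.t.  A^T y >= c,  y >= 0.

So the dual LP is:
  minimize  10y1 + 4y2 + 15y3
  subject to:
    y1 + 4y3 >= 5
    y2 + 2y3 >= 5
    y1, y2, y3 >= 0

Solving the primal: x* = (1.75, 4).
  primal value c^T x* = 28.75.
Solving the dual: y* = (0, 2.5, 1.25).
  dual value b^T y* = 28.75.
Strong duality: c^T x* = b^T y*. Confirmed.

28.75


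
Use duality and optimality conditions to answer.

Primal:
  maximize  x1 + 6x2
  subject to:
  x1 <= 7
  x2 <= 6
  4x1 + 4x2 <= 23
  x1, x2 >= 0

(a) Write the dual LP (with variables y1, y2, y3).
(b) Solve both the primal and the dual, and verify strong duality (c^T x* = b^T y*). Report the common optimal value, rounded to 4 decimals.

The standard primal-dual pair for 'max c^T x s.t. A x <= b, x >= 0' is:
  Dual:  min b^T y  s.t.  A^T y >= c,  y >= 0.

So the dual LP is:
  minimize  7y1 + 6y2 + 23y3
  subject to:
    y1 + 4y3 >= 1
    y2 + 4y3 >= 6
    y1, y2, y3 >= 0

Solving the primal: x* = (0, 5.75).
  primal value c^T x* = 34.5.
Solving the dual: y* = (0, 0, 1.5).
  dual value b^T y* = 34.5.
Strong duality: c^T x* = b^T y*. Confirmed.

34.5


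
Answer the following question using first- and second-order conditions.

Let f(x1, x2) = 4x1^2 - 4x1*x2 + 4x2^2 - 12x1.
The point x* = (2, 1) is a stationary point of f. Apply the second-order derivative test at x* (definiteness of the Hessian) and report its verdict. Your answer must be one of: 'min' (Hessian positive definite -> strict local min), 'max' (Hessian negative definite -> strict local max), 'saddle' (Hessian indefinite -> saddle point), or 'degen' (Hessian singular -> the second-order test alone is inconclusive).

Compute the Hessian H = grad^2 f:
  H = [[8, -4], [-4, 8]]
Verify stationarity: grad f(x*) = H x* + g = (0, 0).
Eigenvalues of H: 4, 12.
Both eigenvalues > 0, so H is positive definite -> x* is a strict local min.

min


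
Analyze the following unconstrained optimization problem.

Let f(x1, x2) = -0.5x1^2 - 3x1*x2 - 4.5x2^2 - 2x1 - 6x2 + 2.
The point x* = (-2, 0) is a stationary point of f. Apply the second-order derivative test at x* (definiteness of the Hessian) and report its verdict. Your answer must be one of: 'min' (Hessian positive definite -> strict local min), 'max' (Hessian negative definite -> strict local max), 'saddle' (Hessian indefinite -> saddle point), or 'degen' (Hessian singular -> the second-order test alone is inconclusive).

Compute the Hessian H = grad^2 f:
  H = [[-1, -3], [-3, -9]]
Verify stationarity: grad f(x*) = H x* + g = (0, 0).
Eigenvalues of H: -10, 0.
H has a zero eigenvalue (singular; negative semidefinite but not definite), so H is neither positive definite, negative definite, nor indefinite. The second-order test alone is inconclusive -> degen.
(Indeed, f is constant along the null direction of H through x*, so x* is not a strict local extremum.)

degen


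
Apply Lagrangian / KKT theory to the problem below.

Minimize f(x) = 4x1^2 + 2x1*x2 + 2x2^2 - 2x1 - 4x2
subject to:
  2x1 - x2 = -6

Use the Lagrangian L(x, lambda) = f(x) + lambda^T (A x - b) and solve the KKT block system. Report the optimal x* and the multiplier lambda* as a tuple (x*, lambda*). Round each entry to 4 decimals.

Form the Lagrangian:
  L(x, lambda) = (1/2) x^T Q x + c^T x + lambda^T (A x - b)
Stationarity (grad_x L = 0): Q x + c + A^T lambda = 0.
Primal feasibility: A x = b.

This gives the KKT block system:
  [ Q   A^T ] [ x     ]   [-c ]
  [ A    0  ] [ lambda ] = [ b ]

Solving the linear system:
  x*      = (-1.5625, 2.875)
  lambda* = (4.375)
  f(x*)   = 8.9375

x* = (-1.5625, 2.875), lambda* = (4.375)


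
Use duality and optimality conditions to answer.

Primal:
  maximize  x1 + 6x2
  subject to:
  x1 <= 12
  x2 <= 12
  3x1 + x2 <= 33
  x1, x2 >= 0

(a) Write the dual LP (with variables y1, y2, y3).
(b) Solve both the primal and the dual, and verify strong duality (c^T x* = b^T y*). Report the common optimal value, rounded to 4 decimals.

The standard primal-dual pair for 'max c^T x s.t. A x <= b, x >= 0' is:
  Dual:  min b^T y  s.t.  A^T y >= c,  y >= 0.

So the dual LP is:
  minimize  12y1 + 12y2 + 33y3
  subject to:
    y1 + 3y3 >= 1
    y2 + y3 >= 6
    y1, y2, y3 >= 0

Solving the primal: x* = (7, 12).
  primal value c^T x* = 79.
Solving the dual: y* = (0, 5.6667, 0.3333).
  dual value b^T y* = 79.
Strong duality: c^T x* = b^T y*. Confirmed.

79


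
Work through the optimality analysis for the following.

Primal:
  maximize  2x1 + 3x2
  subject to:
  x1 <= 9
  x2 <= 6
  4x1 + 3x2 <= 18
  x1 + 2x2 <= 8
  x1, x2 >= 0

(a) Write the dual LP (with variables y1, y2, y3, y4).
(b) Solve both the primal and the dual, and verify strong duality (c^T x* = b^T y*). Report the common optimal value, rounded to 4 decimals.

The standard primal-dual pair for 'max c^T x s.t. A x <= b, x >= 0' is:
  Dual:  min b^T y  s.t.  A^T y >= c,  y >= 0.

So the dual LP is:
  minimize  9y1 + 6y2 + 18y3 + 8y4
  subject to:
    y1 + 4y3 + y4 >= 2
    y2 + 3y3 + 2y4 >= 3
    y1, y2, y3, y4 >= 0

Solving the primal: x* = (2.4, 2.8).
  primal value c^T x* = 13.2.
Solving the dual: y* = (0, 0, 0.2, 1.2).
  dual value b^T y* = 13.2.
Strong duality: c^T x* = b^T y*. Confirmed.

13.2


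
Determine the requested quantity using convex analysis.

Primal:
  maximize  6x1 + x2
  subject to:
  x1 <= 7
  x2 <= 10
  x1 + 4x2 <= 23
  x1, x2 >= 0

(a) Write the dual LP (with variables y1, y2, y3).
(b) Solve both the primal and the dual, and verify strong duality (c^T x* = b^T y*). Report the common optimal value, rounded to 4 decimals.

The standard primal-dual pair for 'max c^T x s.t. A x <= b, x >= 0' is:
  Dual:  min b^T y  s.t.  A^T y >= c,  y >= 0.

So the dual LP is:
  minimize  7y1 + 10y2 + 23y3
  subject to:
    y1 + y3 >= 6
    y2 + 4y3 >= 1
    y1, y2, y3 >= 0

Solving the primal: x* = (7, 4).
  primal value c^T x* = 46.
Solving the dual: y* = (5.75, 0, 0.25).
  dual value b^T y* = 46.
Strong duality: c^T x* = b^T y*. Confirmed.

46


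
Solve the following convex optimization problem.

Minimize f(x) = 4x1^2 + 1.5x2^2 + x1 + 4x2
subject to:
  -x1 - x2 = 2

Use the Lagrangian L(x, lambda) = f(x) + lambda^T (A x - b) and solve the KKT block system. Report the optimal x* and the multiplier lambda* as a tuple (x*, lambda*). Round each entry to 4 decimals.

Form the Lagrangian:
  L(x, lambda) = (1/2) x^T Q x + c^T x + lambda^T (A x - b)
Stationarity (grad_x L = 0): Q x + c + A^T lambda = 0.
Primal feasibility: A x = b.

This gives the KKT block system:
  [ Q   A^T ] [ x     ]   [-c ]
  [ A    0  ] [ lambda ] = [ b ]

Solving the linear system:
  x*      = (-0.2727, -1.7273)
  lambda* = (-1.1818)
  f(x*)   = -2.4091

x* = (-0.2727, -1.7273), lambda* = (-1.1818)


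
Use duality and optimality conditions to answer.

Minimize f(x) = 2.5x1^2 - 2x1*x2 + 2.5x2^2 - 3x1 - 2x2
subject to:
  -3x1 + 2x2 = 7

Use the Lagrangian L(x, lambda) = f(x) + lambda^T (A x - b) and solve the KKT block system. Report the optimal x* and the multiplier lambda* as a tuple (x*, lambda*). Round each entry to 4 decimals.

Form the Lagrangian:
  L(x, lambda) = (1/2) x^T Q x + c^T x + lambda^T (A x - b)
Stationarity (grad_x L = 0): Q x + c + A^T lambda = 0.
Primal feasibility: A x = b.

This gives the KKT block system:
  [ Q   A^T ] [ x     ]   [-c ]
  [ A    0  ] [ lambda ] = [ b ]

Solving the linear system:
  x*      = (-1.2927, 1.561)
  lambda* = (-4.1951)
  f(x*)   = 15.061

x* = (-1.2927, 1.561), lambda* = (-4.1951)


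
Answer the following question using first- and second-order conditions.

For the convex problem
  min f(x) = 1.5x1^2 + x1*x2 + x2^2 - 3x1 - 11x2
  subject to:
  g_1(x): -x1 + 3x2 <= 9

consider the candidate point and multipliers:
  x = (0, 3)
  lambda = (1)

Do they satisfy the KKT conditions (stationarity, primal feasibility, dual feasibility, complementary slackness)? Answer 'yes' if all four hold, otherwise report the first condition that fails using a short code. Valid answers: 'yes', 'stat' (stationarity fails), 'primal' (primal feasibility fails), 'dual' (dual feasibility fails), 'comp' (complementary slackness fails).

Gradient of f: grad f(x) = Q x + c = (0, -5)
Constraint values g_i(x) = a_i^T x - b_i:
  g_1((0, 3)) = 0
Stationarity residual: grad f(x) + sum_i lambda_i a_i = (-1, -2)
  -> stationarity FAILS
Primal feasibility (all g_i <= 0): OK
Dual feasibility (all lambda_i >= 0): OK
Complementary slackness (lambda_i * g_i(x) = 0 for all i): OK

Verdict: the first failing condition is stationarity -> stat.

stat


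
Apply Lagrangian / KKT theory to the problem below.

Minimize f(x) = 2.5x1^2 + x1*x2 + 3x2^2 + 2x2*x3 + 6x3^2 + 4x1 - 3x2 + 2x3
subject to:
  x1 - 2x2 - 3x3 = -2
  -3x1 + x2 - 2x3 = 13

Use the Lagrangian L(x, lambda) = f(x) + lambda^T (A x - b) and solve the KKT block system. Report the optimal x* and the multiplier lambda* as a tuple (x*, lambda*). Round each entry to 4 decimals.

Form the Lagrangian:
  L(x, lambda) = (1/2) x^T Q x + c^T x + lambda^T (A x - b)
Stationarity (grad_x L = 0): Q x + c + A^T lambda = 0.
Primal feasibility: A x = b.

This gives the KKT block system:
  [ Q   A^T ] [ x     ]   [-c ]
  [ A    0  ] [ lambda ] = [ b ]

Solving the linear system:
  x*      = (-2.9178, 1.5577, -1.3444)
  lambda* = (-1.3627, -3.4647)
  f(x*)   = 11.6415

x* = (-2.9178, 1.5577, -1.3444), lambda* = (-1.3627, -3.4647)


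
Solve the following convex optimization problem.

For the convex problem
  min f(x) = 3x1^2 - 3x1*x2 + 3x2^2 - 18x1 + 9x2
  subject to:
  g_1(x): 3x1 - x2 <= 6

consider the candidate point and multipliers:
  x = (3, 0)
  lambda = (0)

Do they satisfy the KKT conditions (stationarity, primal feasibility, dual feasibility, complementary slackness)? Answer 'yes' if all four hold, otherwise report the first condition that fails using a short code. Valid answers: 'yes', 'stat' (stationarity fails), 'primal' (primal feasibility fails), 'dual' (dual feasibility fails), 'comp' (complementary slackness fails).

Gradient of f: grad f(x) = Q x + c = (0, 0)
Constraint values g_i(x) = a_i^T x - b_i:
  g_1((3, 0)) = 3
Stationarity residual: grad f(x) + sum_i lambda_i a_i = (0, 0)
  -> stationarity OK
Primal feasibility (all g_i <= 0): FAILS
Dual feasibility (all lambda_i >= 0): OK
Complementary slackness (lambda_i * g_i(x) = 0 for all i): OK

Verdict: the first failing condition is primal_feasibility -> primal.

primal


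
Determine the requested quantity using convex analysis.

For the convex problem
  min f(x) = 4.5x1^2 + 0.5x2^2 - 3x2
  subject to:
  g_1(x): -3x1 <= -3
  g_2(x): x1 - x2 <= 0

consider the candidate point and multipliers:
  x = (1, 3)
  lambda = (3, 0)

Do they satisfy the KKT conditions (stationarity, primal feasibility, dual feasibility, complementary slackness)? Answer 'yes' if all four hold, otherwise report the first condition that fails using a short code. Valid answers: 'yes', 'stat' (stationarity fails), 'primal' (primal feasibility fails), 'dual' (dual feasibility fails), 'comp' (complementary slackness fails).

Gradient of f: grad f(x) = Q x + c = (9, 0)
Constraint values g_i(x) = a_i^T x - b_i:
  g_1((1, 3)) = 0
  g_2((1, 3)) = -2
Stationarity residual: grad f(x) + sum_i lambda_i a_i = (0, 0)
  -> stationarity OK
Primal feasibility (all g_i <= 0): OK
Dual feasibility (all lambda_i >= 0): OK
Complementary slackness (lambda_i * g_i(x) = 0 for all i): OK

Verdict: yes, KKT holds.

yes


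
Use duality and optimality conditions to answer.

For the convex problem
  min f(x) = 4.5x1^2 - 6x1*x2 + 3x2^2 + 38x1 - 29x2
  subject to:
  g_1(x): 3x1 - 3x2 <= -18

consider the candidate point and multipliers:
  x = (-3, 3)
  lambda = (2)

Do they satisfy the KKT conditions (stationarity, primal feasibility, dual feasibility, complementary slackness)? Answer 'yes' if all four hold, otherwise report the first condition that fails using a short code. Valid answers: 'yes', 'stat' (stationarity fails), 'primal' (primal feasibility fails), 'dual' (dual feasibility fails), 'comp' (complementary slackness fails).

Gradient of f: grad f(x) = Q x + c = (-7, 7)
Constraint values g_i(x) = a_i^T x - b_i:
  g_1((-3, 3)) = 0
Stationarity residual: grad f(x) + sum_i lambda_i a_i = (-1, 1)
  -> stationarity FAILS
Primal feasibility (all g_i <= 0): OK
Dual feasibility (all lambda_i >= 0): OK
Complementary slackness (lambda_i * g_i(x) = 0 for all i): OK

Verdict: the first failing condition is stationarity -> stat.

stat


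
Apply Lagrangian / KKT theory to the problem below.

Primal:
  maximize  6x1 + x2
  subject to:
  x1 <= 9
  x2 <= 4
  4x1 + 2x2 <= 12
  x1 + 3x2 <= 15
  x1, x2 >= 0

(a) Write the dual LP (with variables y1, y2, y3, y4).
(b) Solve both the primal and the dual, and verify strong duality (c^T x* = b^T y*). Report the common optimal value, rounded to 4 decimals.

The standard primal-dual pair for 'max c^T x s.t. A x <= b, x >= 0' is:
  Dual:  min b^T y  s.t.  A^T y >= c,  y >= 0.

So the dual LP is:
  minimize  9y1 + 4y2 + 12y3 + 15y4
  subject to:
    y1 + 4y3 + y4 >= 6
    y2 + 2y3 + 3y4 >= 1
    y1, y2, y3, y4 >= 0

Solving the primal: x* = (3, 0).
  primal value c^T x* = 18.
Solving the dual: y* = (0, 0, 1.5, 0).
  dual value b^T y* = 18.
Strong duality: c^T x* = b^T y*. Confirmed.

18


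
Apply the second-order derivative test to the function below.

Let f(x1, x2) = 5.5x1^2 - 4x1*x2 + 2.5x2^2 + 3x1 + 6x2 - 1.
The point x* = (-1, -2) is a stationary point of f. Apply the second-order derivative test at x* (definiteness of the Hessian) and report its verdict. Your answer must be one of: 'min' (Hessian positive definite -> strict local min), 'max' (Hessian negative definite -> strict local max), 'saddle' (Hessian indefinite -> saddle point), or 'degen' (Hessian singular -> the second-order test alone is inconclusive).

Compute the Hessian H = grad^2 f:
  H = [[11, -4], [-4, 5]]
Verify stationarity: grad f(x*) = H x* + g = (0, 0).
Eigenvalues of H: 3, 13.
Both eigenvalues > 0, so H is positive definite -> x* is a strict local min.

min


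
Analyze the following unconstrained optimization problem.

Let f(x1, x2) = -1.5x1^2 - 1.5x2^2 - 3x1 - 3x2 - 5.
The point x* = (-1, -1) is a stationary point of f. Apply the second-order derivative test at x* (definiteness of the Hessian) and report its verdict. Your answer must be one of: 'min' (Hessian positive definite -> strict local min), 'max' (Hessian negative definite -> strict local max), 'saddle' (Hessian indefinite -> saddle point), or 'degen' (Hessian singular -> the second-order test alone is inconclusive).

Compute the Hessian H = grad^2 f:
  H = [[-3, 0], [0, -3]]
Verify stationarity: grad f(x*) = H x* + g = (0, 0).
Eigenvalues of H: -3, -3.
Both eigenvalues < 0, so H is negative definite -> x* is a strict local max.

max


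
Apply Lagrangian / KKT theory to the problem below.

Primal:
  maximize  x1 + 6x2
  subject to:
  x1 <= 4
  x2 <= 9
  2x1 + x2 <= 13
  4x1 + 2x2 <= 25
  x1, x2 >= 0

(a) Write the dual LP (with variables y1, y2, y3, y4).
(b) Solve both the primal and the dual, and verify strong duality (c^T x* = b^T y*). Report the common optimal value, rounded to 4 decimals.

The standard primal-dual pair for 'max c^T x s.t. A x <= b, x >= 0' is:
  Dual:  min b^T y  s.t.  A^T y >= c,  y >= 0.

So the dual LP is:
  minimize  4y1 + 9y2 + 13y3 + 25y4
  subject to:
    y1 + 2y3 + 4y4 >= 1
    y2 + y3 + 2y4 >= 6
    y1, y2, y3, y4 >= 0

Solving the primal: x* = (1.75, 9).
  primal value c^T x* = 55.75.
Solving the dual: y* = (0, 5.5, 0, 0.25).
  dual value b^T y* = 55.75.
Strong duality: c^T x* = b^T y*. Confirmed.

55.75


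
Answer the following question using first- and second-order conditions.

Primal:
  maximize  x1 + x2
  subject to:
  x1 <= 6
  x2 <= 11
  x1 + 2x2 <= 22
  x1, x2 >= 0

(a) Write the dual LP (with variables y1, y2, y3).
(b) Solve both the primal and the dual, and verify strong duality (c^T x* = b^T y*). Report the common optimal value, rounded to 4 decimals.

The standard primal-dual pair for 'max c^T x s.t. A x <= b, x >= 0' is:
  Dual:  min b^T y  s.t.  A^T y >= c,  y >= 0.

So the dual LP is:
  minimize  6y1 + 11y2 + 22y3
  subject to:
    y1 + y3 >= 1
    y2 + 2y3 >= 1
    y1, y2, y3 >= 0

Solving the primal: x* = (6, 8).
  primal value c^T x* = 14.
Solving the dual: y* = (0.5, 0, 0.5).
  dual value b^T y* = 14.
Strong duality: c^T x* = b^T y*. Confirmed.

14


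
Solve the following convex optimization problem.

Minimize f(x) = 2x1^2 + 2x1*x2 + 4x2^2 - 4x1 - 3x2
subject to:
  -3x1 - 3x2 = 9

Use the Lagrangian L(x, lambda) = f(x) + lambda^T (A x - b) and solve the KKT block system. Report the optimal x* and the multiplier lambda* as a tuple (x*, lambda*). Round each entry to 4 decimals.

Form the Lagrangian:
  L(x, lambda) = (1/2) x^T Q x + c^T x + lambda^T (A x - b)
Stationarity (grad_x L = 0): Q x + c + A^T lambda = 0.
Primal feasibility: A x = b.

This gives the KKT block system:
  [ Q   A^T ] [ x     ]   [-c ]
  [ A    0  ] [ lambda ] = [ b ]

Solving the linear system:
  x*      = (-2.125, -0.875)
  lambda* = (-4.75)
  f(x*)   = 26.9375

x* = (-2.125, -0.875), lambda* = (-4.75)


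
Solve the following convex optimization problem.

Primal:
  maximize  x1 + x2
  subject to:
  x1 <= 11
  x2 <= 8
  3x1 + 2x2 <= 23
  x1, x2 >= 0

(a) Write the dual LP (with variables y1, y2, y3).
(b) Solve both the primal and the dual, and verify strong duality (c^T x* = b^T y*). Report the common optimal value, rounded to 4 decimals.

The standard primal-dual pair for 'max c^T x s.t. A x <= b, x >= 0' is:
  Dual:  min b^T y  s.t.  A^T y >= c,  y >= 0.

So the dual LP is:
  minimize  11y1 + 8y2 + 23y3
  subject to:
    y1 + 3y3 >= 1
    y2 + 2y3 >= 1
    y1, y2, y3 >= 0

Solving the primal: x* = (2.3333, 8).
  primal value c^T x* = 10.3333.
Solving the dual: y* = (0, 0.3333, 0.3333).
  dual value b^T y* = 10.3333.
Strong duality: c^T x* = b^T y*. Confirmed.

10.3333


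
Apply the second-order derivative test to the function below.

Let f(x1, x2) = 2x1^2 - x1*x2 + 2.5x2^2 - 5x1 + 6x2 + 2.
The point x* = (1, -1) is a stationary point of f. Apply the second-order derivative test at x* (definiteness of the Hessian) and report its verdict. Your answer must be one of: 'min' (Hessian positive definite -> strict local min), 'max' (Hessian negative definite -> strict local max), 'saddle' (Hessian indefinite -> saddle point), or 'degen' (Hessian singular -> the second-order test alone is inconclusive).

Compute the Hessian H = grad^2 f:
  H = [[4, -1], [-1, 5]]
Verify stationarity: grad f(x*) = H x* + g = (0, 0).
Eigenvalues of H: 3.382, 5.618.
Both eigenvalues > 0, so H is positive definite -> x* is a strict local min.

min


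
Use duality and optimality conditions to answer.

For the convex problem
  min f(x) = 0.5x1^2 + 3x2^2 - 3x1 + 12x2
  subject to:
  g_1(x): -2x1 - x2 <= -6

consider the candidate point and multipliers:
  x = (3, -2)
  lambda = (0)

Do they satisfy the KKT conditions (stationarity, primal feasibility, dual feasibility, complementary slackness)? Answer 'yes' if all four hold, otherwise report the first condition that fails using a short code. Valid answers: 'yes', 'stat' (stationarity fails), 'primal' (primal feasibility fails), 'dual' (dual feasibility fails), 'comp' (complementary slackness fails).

Gradient of f: grad f(x) = Q x + c = (0, 0)
Constraint values g_i(x) = a_i^T x - b_i:
  g_1((3, -2)) = 2
Stationarity residual: grad f(x) + sum_i lambda_i a_i = (0, 0)
  -> stationarity OK
Primal feasibility (all g_i <= 0): FAILS
Dual feasibility (all lambda_i >= 0): OK
Complementary slackness (lambda_i * g_i(x) = 0 for all i): OK

Verdict: the first failing condition is primal_feasibility -> primal.

primal


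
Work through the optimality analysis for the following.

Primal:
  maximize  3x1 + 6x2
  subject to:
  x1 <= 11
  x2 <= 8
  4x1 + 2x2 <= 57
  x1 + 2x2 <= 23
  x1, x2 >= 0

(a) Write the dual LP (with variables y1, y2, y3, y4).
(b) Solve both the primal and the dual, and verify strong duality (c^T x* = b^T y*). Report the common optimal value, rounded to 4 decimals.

The standard primal-dual pair for 'max c^T x s.t. A x <= b, x >= 0' is:
  Dual:  min b^T y  s.t.  A^T y >= c,  y >= 0.

So the dual LP is:
  minimize  11y1 + 8y2 + 57y3 + 23y4
  subject to:
    y1 + 4y3 + y4 >= 3
    y2 + 2y3 + 2y4 >= 6
    y1, y2, y3, y4 >= 0

Solving the primal: x* = (11, 6).
  primal value c^T x* = 69.
Solving the dual: y* = (0, 0, 0, 3).
  dual value b^T y* = 69.
Strong duality: c^T x* = b^T y*. Confirmed.

69


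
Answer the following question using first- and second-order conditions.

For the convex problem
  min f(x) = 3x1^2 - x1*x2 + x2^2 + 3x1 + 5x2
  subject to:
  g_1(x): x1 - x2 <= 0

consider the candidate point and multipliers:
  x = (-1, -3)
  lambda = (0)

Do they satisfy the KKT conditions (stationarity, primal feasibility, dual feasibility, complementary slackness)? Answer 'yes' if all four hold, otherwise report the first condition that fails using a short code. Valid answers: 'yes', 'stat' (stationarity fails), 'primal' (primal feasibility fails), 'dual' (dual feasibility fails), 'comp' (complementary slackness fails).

Gradient of f: grad f(x) = Q x + c = (0, 0)
Constraint values g_i(x) = a_i^T x - b_i:
  g_1((-1, -3)) = 2
Stationarity residual: grad f(x) + sum_i lambda_i a_i = (0, 0)
  -> stationarity OK
Primal feasibility (all g_i <= 0): FAILS
Dual feasibility (all lambda_i >= 0): OK
Complementary slackness (lambda_i * g_i(x) = 0 for all i): OK

Verdict: the first failing condition is primal_feasibility -> primal.

primal


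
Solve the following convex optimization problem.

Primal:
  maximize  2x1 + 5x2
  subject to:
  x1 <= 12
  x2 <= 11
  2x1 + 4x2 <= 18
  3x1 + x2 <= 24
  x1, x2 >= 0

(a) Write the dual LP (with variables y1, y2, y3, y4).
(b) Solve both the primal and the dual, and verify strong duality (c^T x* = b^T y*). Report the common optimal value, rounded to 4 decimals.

The standard primal-dual pair for 'max c^T x s.t. A x <= b, x >= 0' is:
  Dual:  min b^T y  s.t.  A^T y >= c,  y >= 0.

So the dual LP is:
  minimize  12y1 + 11y2 + 18y3 + 24y4
  subject to:
    y1 + 2y3 + 3y4 >= 2
    y2 + 4y3 + y4 >= 5
    y1, y2, y3, y4 >= 0

Solving the primal: x* = (0, 4.5).
  primal value c^T x* = 22.5.
Solving the dual: y* = (0, 0, 1.25, 0).
  dual value b^T y* = 22.5.
Strong duality: c^T x* = b^T y*. Confirmed.

22.5


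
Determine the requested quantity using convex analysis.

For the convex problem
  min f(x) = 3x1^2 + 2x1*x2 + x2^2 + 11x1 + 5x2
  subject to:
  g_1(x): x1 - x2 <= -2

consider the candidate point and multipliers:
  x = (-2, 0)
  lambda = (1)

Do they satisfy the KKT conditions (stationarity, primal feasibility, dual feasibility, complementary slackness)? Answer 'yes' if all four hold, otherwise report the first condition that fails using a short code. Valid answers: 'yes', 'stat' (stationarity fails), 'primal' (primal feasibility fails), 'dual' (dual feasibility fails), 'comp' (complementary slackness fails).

Gradient of f: grad f(x) = Q x + c = (-1, 1)
Constraint values g_i(x) = a_i^T x - b_i:
  g_1((-2, 0)) = 0
Stationarity residual: grad f(x) + sum_i lambda_i a_i = (0, 0)
  -> stationarity OK
Primal feasibility (all g_i <= 0): OK
Dual feasibility (all lambda_i >= 0): OK
Complementary slackness (lambda_i * g_i(x) = 0 for all i): OK

Verdict: yes, KKT holds.

yes


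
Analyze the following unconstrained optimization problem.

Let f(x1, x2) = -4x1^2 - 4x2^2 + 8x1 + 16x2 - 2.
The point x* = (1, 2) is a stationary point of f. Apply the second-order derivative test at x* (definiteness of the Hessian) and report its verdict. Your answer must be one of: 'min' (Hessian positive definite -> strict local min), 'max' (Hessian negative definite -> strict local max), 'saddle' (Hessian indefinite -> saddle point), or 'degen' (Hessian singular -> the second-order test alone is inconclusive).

Compute the Hessian H = grad^2 f:
  H = [[-8, 0], [0, -8]]
Verify stationarity: grad f(x*) = H x* + g = (0, 0).
Eigenvalues of H: -8, -8.
Both eigenvalues < 0, so H is negative definite -> x* is a strict local max.

max


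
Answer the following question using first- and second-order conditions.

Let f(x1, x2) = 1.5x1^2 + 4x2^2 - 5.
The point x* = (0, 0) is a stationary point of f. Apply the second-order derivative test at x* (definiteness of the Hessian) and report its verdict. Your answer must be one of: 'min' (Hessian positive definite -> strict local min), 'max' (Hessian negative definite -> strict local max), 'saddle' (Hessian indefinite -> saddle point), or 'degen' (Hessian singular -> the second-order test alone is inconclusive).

Compute the Hessian H = grad^2 f:
  H = [[3, 0], [0, 8]]
Verify stationarity: grad f(x*) = H x* + g = (0, 0).
Eigenvalues of H: 3, 8.
Both eigenvalues > 0, so H is positive definite -> x* is a strict local min.

min


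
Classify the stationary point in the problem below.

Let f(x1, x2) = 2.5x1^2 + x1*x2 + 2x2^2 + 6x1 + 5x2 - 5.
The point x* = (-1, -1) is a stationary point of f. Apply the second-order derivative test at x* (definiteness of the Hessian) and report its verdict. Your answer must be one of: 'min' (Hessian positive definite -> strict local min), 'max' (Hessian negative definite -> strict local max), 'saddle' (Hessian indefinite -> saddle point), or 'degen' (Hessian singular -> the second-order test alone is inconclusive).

Compute the Hessian H = grad^2 f:
  H = [[5, 1], [1, 4]]
Verify stationarity: grad f(x*) = H x* + g = (0, 0).
Eigenvalues of H: 3.382, 5.618.
Both eigenvalues > 0, so H is positive definite -> x* is a strict local min.

min


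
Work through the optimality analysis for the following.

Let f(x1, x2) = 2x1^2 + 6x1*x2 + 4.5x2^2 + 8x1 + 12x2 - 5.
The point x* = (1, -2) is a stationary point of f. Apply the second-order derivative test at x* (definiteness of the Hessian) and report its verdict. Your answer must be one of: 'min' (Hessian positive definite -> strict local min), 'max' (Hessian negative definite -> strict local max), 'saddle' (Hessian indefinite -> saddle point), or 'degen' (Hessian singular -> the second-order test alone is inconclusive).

Compute the Hessian H = grad^2 f:
  H = [[4, 6], [6, 9]]
Verify stationarity: grad f(x*) = H x* + g = (0, 0).
Eigenvalues of H: 0, 13.
H has a zero eigenvalue (singular; positive semidefinite but not definite), so H is neither positive definite, negative definite, nor indefinite. The second-order test alone is inconclusive -> degen.
(Indeed, f is constant along the null direction of H through x*, so x* is not a strict local extremum.)

degen


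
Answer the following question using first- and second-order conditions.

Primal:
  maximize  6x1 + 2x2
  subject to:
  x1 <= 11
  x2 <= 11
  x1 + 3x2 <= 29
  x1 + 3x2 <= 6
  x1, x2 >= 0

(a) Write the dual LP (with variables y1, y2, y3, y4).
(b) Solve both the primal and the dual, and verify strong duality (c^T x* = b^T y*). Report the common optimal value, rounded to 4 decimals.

The standard primal-dual pair for 'max c^T x s.t. A x <= b, x >= 0' is:
  Dual:  min b^T y  s.t.  A^T y >= c,  y >= 0.

So the dual LP is:
  minimize  11y1 + 11y2 + 29y3 + 6y4
  subject to:
    y1 + y3 + y4 >= 6
    y2 + 3y3 + 3y4 >= 2
    y1, y2, y3, y4 >= 0

Solving the primal: x* = (6, 0).
  primal value c^T x* = 36.
Solving the dual: y* = (0, 0, 0, 6).
  dual value b^T y* = 36.
Strong duality: c^T x* = b^T y*. Confirmed.

36


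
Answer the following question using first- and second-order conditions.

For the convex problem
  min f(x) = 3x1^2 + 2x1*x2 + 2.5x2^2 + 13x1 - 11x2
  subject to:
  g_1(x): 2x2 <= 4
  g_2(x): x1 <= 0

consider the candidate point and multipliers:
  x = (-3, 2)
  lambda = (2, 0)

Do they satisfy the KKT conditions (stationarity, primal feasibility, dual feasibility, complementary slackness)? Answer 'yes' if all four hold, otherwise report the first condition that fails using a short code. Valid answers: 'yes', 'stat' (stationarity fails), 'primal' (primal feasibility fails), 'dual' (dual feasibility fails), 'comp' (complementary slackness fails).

Gradient of f: grad f(x) = Q x + c = (-1, -7)
Constraint values g_i(x) = a_i^T x - b_i:
  g_1((-3, 2)) = 0
  g_2((-3, 2)) = -3
Stationarity residual: grad f(x) + sum_i lambda_i a_i = (-1, -3)
  -> stationarity FAILS
Primal feasibility (all g_i <= 0): OK
Dual feasibility (all lambda_i >= 0): OK
Complementary slackness (lambda_i * g_i(x) = 0 for all i): OK

Verdict: the first failing condition is stationarity -> stat.

stat


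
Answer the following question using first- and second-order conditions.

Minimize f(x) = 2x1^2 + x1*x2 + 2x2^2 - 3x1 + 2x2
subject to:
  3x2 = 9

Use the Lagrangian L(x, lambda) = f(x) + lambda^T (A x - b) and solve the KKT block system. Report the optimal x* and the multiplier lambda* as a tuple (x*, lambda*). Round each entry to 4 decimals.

Form the Lagrangian:
  L(x, lambda) = (1/2) x^T Q x + c^T x + lambda^T (A x - b)
Stationarity (grad_x L = 0): Q x + c + A^T lambda = 0.
Primal feasibility: A x = b.

This gives the KKT block system:
  [ Q   A^T ] [ x     ]   [-c ]
  [ A    0  ] [ lambda ] = [ b ]

Solving the linear system:
  x*      = (0, 3)
  lambda* = (-4.6667)
  f(x*)   = 24

x* = (0, 3), lambda* = (-4.6667)


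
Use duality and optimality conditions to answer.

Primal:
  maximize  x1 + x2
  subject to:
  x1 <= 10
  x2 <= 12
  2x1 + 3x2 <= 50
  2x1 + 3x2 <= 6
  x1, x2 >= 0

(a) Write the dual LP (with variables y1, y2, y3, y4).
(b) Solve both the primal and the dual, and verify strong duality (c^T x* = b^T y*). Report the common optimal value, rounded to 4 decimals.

The standard primal-dual pair for 'max c^T x s.t. A x <= b, x >= 0' is:
  Dual:  min b^T y  s.t.  A^T y >= c,  y >= 0.

So the dual LP is:
  minimize  10y1 + 12y2 + 50y3 + 6y4
  subject to:
    y1 + 2y3 + 2y4 >= 1
    y2 + 3y3 + 3y4 >= 1
    y1, y2, y3, y4 >= 0

Solving the primal: x* = (3, 0).
  primal value c^T x* = 3.
Solving the dual: y* = (0, 0, 0, 0.5).
  dual value b^T y* = 3.
Strong duality: c^T x* = b^T y*. Confirmed.

3


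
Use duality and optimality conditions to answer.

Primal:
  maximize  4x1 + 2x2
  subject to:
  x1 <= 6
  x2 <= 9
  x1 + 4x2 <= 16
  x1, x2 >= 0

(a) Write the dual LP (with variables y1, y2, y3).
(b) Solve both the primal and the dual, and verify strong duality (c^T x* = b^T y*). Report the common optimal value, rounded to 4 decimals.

The standard primal-dual pair for 'max c^T x s.t. A x <= b, x >= 0' is:
  Dual:  min b^T y  s.t.  A^T y >= c,  y >= 0.

So the dual LP is:
  minimize  6y1 + 9y2 + 16y3
  subject to:
    y1 + y3 >= 4
    y2 + 4y3 >= 2
    y1, y2, y3 >= 0

Solving the primal: x* = (6, 2.5).
  primal value c^T x* = 29.
Solving the dual: y* = (3.5, 0, 0.5).
  dual value b^T y* = 29.
Strong duality: c^T x* = b^T y*. Confirmed.

29
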